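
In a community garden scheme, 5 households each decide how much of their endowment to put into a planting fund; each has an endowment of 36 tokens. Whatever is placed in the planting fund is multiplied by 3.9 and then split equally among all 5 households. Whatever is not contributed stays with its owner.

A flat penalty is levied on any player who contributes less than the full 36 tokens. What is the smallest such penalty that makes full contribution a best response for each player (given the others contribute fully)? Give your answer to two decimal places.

7.92 tokens

Given the others contribute fully, the best deviation is to contribute 0 (any partial contribution still incurs the fine and gives up units whose private return 0.7800 is below 1).
Deviating from 36 to 0 saves 36 tokens but forfeits the deviator's share of the drop in the planting fund: 3.9/5 × 36 = 28.08.
So the deviation gain is 36 − 28.08 = 7.92, and the fine must be at least 7.92 tokens to wipe it out.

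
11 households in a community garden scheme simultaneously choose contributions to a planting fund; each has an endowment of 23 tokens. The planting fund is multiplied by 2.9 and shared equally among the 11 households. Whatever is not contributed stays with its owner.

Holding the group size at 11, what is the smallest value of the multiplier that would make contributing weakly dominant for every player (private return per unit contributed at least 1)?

A contributed unit returns (multiplier)/11 to its contributor.
This reaches 1 exactly when the multiplier is 11.

11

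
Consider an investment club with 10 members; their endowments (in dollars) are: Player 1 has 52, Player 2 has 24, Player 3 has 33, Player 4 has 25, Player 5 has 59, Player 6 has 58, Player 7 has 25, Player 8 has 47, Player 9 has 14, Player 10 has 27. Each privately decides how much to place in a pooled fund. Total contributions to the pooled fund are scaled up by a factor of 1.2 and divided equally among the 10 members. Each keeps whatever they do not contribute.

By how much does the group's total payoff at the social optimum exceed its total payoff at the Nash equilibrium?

72.80 dollars

The private return per contributed unit is 1.2/10 = 0.1200 < 1 for every player regardless of endowment, so the Nash equilibrium is zero contribution and the group total is Σ E_j = 52 + 24 + 33 + 25 + 59 + 58 + 25 + 47 + 14 + 27 = 364.
Each contributed unit returns 1.200 to the group, so the social optimum is full contribution by everyone: group total = 1.200 × 364 = 436.80.
Efficiency loss = (1.200 − 1) × 364 = 72.80.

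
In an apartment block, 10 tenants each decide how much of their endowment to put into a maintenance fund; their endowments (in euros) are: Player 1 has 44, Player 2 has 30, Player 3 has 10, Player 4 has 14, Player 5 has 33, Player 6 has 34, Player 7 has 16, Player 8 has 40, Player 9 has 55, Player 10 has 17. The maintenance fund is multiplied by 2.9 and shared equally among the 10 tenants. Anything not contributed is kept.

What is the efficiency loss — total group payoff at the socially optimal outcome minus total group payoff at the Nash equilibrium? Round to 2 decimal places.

The private return per contributed unit is 2.9/10 = 0.2900 < 1 for every player regardless of endowment, so the Nash equilibrium is zero contribution and the group total is Σ E_j = 44 + 30 + 10 + 14 + 33 + 34 + 16 + 40 + 55 + 17 = 293.
Each contributed unit returns 2.900 to the group, so the social optimum is full contribution by everyone: group total = 2.900 × 293 = 849.70.
Efficiency loss = (2.900 − 1) × 293 = 556.70.

556.70 euros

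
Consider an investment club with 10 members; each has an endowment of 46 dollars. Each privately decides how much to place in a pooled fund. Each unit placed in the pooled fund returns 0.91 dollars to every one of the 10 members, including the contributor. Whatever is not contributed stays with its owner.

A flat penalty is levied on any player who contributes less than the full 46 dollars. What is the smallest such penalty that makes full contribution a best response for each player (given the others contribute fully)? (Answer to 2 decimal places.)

4.14 dollars

Given the others contribute fully, the best deviation is to contribute 0 (any partial contribution still incurs the fine and gives up units whose private return 0.91 is below 1).
Deviating from 46 to 0 saves 46 dollars but forfeits the deviator's share of the drop in the pooled fund: 0.91 × 46 = 41.86.
So the deviation gain is 46 − 41.86 = 4.14, and the fine must be at least 4.14 dollars to wipe it out.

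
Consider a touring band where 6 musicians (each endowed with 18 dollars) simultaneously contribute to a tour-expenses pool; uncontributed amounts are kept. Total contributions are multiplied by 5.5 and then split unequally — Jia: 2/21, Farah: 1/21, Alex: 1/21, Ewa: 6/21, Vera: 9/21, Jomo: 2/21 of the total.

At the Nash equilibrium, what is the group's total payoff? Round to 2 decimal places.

270.00 dollars

A player with share s gets back 5.5·s per unit contributed, so full contribution is dominant for anyone with s > 1/5.5 = 0.1818 and zero contribution is dominant for anyone below.
Ewa and Vera are above the threshold, contributing 18 each; the remaining 4 contribute 0. Total contributed: 36.
The tour-expenses pool pays out 5.5 × 36 = 198.00 in total (split across the unequal shares, but the aggregate is all that matters for the group sum).
The 4 free-riders keep 18 each, adding 72. Group total = 72 + 198.00 = 270.00.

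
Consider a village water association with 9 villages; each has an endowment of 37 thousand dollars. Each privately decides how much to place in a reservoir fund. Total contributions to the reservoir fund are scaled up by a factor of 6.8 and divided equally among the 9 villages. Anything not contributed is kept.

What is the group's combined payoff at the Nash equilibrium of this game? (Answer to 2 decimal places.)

333.00 thousand dollars

Each contributed unit returns 6.8/9 = 0.7556 to its contributor — below 1 — so contributing 0 is dominant for every player. At the Nash equilibrium everyone keeps their 37, and the group total is 9 × 37 = 333.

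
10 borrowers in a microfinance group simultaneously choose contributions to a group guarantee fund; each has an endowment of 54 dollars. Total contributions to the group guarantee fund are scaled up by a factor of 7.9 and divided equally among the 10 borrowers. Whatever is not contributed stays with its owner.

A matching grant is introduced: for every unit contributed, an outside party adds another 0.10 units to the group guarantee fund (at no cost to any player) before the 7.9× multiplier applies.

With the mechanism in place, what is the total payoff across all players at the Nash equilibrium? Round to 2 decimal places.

540.00 dollars

With the mechanism, a contributed unit returns 7.9 × 1.10 / 10 = 0.8690 per unit of net cost — still below 1 — so contributing 0 remains dominant for every player.
At the Nash equilibrium no one contributes; group total payoff = 10 × 54 = 540.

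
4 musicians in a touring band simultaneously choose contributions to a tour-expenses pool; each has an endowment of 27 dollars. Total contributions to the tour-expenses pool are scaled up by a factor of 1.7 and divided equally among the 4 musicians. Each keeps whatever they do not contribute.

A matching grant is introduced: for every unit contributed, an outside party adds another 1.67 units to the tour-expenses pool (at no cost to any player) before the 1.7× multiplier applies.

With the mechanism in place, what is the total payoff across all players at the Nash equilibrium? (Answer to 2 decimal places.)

490.21 dollars

The effective private return per unit is now 1.7 × 2.67 / 4 = 1.1348 > 1, so every player's dominant strategy flips to full contribution.
At the Nash equilibrium everyone contributes 27. Group total payoff = 1.7 × 2.67 × 108 = 490.21.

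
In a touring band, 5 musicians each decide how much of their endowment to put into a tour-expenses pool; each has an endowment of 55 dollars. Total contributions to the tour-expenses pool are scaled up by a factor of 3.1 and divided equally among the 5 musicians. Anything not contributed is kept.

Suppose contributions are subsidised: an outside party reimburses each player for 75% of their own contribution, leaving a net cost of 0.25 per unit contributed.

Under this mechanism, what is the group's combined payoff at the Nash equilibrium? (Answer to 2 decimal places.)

With the mechanism, a contributed unit returns (3.1/5) / 0.25 = 2.4800 per unit of net cost to the contributor — now above 1 — so contributing fully is weakly dominant for every player.
At the Nash equilibrium everyone contributes 55. Group total payoff = 5 × (55 × 0.75 + 3.1 × 55) = 1058.75.

1058.75 dollars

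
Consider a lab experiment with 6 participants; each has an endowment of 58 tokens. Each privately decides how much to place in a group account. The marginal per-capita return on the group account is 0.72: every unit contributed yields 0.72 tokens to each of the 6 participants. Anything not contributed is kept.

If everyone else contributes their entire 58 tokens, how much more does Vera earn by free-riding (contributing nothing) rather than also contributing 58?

16.24 tokens

Switching from a contribution of 58 to 0 lets Vera keep an extra 58 tokens, but lowers the group account by 58, which costs Vera their own share of that drop: 0.72 × 58 = 41.76.
Net gain = 58 − 41.76 = 16.24. The private return per contributed unit (0.72) is below 1, so free-riding is indeed the best response regardless of what the others do.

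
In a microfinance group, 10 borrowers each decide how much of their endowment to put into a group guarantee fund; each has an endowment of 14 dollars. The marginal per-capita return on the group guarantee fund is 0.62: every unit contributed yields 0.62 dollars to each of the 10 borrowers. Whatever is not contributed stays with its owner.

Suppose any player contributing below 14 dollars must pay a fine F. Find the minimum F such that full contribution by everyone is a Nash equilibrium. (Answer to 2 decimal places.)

Given the others contribute fully, the best deviation is to contribute 0 (any partial contribution still incurs the fine and gives up units whose private return 0.62 is below 1).
Deviating from 14 to 0 saves 14 dollars but forfeits the deviator's share of the drop in the group guarantee fund: 0.62 × 14 = 8.68.
So the deviation gain is 14 − 8.68 = 5.32, and the fine must be at least 5.32 dollars to wipe it out.

5.32 dollars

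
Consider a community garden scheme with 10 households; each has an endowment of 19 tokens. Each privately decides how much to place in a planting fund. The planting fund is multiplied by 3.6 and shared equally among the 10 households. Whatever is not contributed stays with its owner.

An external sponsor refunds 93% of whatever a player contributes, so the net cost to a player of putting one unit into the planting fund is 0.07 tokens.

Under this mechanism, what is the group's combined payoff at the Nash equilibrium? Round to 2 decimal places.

With the mechanism, a contributed unit returns (3.6/10) / 0.07 = 5.1429 per unit of net cost to the contributor — now above 1 — so contributing fully is weakly dominant for every player.
At the Nash equilibrium everyone contributes 19. Group total payoff = 10 × (19 × 0.93 + 3.6 × 19) = 860.70.

860.70 tokens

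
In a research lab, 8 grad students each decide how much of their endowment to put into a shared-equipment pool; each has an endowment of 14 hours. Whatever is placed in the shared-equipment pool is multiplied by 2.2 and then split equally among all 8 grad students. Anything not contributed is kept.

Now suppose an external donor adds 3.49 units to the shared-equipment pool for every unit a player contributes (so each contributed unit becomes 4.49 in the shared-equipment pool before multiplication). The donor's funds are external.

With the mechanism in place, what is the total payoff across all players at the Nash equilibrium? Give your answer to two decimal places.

1106.34 hours

The effective private return per unit is now 2.2 × 4.49 / 8 = 1.2348 > 1, so every player's dominant strategy flips to full contribution.
At the Nash equilibrium everyone contributes 14. Group total payoff = 2.2 × 4.49 × 112 = 1106.34.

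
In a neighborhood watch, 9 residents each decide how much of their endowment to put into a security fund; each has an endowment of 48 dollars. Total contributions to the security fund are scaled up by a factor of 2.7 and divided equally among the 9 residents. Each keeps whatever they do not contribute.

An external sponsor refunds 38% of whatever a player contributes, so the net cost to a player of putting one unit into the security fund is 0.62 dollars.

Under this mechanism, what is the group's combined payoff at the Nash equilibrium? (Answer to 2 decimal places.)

432.00 dollars

The effective private return is (2.7/9) / 0.62 = 0.4839, which is still under 1, so the mechanism doesn't change anyone's dominant strategy: zero contribution.
At the Nash equilibrium no one contributes; group total payoff = 9 × 48 = 432.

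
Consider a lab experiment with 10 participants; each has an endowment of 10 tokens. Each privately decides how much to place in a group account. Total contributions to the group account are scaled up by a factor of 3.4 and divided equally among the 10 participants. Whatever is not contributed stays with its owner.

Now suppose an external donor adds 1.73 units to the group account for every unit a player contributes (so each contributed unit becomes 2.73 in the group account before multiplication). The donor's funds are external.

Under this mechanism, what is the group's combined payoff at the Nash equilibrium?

100.00 tokens

With the mechanism, a contributed unit returns 3.4 × 2.73 / 10 = 0.9282 per unit of net cost — still below 1 — so contributing 0 remains dominant for every player.
At the Nash equilibrium no one contributes; group total payoff = 10 × 10 = 100.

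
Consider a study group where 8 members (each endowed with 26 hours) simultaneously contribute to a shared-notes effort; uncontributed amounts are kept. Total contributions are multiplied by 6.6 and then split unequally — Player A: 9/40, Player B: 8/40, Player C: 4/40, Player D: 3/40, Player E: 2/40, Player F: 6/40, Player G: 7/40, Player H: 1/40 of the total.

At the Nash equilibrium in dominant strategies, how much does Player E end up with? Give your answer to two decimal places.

Player j's private return per contributed unit is 6.6 × (j's share). Contributing is weakly dominant for j when that share is at least 1/6.6 = 0.1515, and contributing 0 is dominant otherwise.
The shares above 0.1515 belong to Player A, Player B and Player G, contributing 26 each; the remaining 5 contribute 0. Total contributed: 78.
Player E keeps 26 and receives 6.6 × 78 × 2/40 = 25.74 from the shared-notes effort, for a payoff of 51.74.

51.74 hours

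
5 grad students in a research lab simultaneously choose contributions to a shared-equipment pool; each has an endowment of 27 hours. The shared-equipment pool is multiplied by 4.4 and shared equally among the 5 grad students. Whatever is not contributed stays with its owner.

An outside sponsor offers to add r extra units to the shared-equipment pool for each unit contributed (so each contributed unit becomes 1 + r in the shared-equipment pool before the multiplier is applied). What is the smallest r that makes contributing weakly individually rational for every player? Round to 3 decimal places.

With matching at rate r, one contributed unit becomes (1 + r) in the shared-equipment pool and returns 4.4 × (1 + r) / 5 to the contributor.
Setting this equal to 1: 1 + r = 5/4.4 = 1.1364.
So the minimum matching rate is r = 1.1364 − 1 = 0.136.

0.136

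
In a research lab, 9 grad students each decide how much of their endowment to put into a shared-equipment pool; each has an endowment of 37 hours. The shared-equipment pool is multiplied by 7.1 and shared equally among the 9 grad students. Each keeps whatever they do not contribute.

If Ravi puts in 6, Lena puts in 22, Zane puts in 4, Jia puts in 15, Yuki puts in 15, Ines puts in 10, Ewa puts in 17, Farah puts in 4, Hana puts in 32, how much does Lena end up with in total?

Total contributed: 6 + 22 + 4 + 15 + 15 + 10 + 17 + 4 + 32 = 125.
Each receives 7.1 × 125 / 9 = 98.61 from the shared-equipment pool.
Lena keeps 37 − 22 = 15, so Lena's payoff is 15 + 98.61 = 113.61.

113.61 hours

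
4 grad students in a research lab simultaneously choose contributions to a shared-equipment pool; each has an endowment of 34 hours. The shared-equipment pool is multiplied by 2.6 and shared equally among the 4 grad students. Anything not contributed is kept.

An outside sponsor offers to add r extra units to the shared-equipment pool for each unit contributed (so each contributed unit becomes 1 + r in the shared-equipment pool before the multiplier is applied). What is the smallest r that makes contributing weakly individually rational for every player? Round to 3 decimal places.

0.538

With matching at rate r, one contributed unit becomes (1 + r) in the shared-equipment pool and returns 2.6 × (1 + r) / 4 to the contributor.
Setting this equal to 1: 1 + r = 4/2.6 = 1.5385.
So the minimum matching rate is r = 1.5385 − 1 = 0.538.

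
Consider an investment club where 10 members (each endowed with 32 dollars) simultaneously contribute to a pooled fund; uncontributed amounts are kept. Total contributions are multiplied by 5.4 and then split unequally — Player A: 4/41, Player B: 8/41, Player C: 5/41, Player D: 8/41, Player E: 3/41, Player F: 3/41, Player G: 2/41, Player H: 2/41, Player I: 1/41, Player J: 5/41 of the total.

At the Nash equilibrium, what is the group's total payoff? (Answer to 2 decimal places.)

A player with share s gets back 5.4·s per unit contributed, so full contribution is dominant for anyone with s > 1/5.4 = 0.1852 and zero contribution is dominant for anyone below.
The shares above 0.1852 belong to Player B and Player D, contributing 32 each; the remaining 8 contribute 0. Total contributed: 64.
The pooled fund pays out 5.4 × 64 = 345.60 in total (split across the unequal shares, but the aggregate is all that matters for the group sum).
The 8 free-riders keep 32 each, adding 256. Group total = 256 + 345.60 = 601.60.

601.60 dollars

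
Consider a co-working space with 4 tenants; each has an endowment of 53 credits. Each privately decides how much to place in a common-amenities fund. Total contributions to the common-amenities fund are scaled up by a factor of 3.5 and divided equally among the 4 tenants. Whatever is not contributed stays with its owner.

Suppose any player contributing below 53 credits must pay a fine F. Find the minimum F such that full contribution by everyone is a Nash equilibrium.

6.63 credits

Given the others contribute fully, the best deviation is to contribute 0 (any partial contribution still incurs the fine and gives up units whose private return 0.8750 is below 1).
Deviating from 53 to 0 saves 53 credits but forfeits the deviator's share of the drop in the common-amenities fund: 3.5/4 × 53 = 46.37.
So the deviation gain is 53 − 46.37 = 6.63, and the fine must be at least 6.63 credits to wipe it out.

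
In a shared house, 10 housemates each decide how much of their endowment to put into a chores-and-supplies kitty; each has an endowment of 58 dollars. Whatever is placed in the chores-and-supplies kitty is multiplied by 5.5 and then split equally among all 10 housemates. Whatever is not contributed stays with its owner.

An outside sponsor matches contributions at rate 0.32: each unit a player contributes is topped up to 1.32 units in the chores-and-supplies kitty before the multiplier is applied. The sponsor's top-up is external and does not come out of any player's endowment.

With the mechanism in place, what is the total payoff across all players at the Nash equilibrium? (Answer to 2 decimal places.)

The effective private return is 5.5 × 1.32 / 10 = 0.7260, which is still under 1, so the mechanism doesn't change anyone's dominant strategy: zero contribution.
Everyone keeps their endowment and the group total is 10 × 58 = 580.

580.00 dollars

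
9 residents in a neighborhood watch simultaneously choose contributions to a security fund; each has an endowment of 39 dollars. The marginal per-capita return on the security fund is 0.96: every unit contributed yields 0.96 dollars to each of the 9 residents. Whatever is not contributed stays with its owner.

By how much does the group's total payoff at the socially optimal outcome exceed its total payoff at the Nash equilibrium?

The private return per contributed unit is 0.96 < 1, so contributing 0 is dominant for every player. At the Nash equilibrium everyone keeps their 39, and the group total is 9 × 39 = 351.
Each contributed unit returns 8.640 to the group as a whole (0.96 to each of 9 players), which exceeds 1, so the social optimum is full contribution: group total = 8.640 × 351 = 3032.64.
Efficiency loss = 3032.64 − 351 = 2681.64.

2681.64 dollars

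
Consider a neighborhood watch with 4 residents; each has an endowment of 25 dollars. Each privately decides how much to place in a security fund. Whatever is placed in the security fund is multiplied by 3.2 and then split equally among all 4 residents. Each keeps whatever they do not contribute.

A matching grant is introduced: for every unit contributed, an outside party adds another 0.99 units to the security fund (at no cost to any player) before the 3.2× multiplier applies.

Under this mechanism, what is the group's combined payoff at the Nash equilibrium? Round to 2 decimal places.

With the mechanism, a contributed unit returns 3.2 × 1.99 / 4 = 1.5920 per unit of net cost to the contributor — now above 1 — so contributing fully is weakly dominant for every player.
At the Nash equilibrium everyone contributes 25. Group total payoff = 3.2 × 1.99 × 100 = 636.80.

636.80 dollars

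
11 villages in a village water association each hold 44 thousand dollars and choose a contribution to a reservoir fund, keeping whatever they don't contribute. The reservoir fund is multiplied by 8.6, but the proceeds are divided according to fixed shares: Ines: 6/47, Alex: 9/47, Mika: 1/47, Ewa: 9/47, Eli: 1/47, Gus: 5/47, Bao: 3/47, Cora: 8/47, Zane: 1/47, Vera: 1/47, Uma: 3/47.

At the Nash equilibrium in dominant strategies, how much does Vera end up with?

For player j, contributing a unit is worthwhile iff 8.6 × (j's share) ≥ 1, i.e. iff j's share is at least 0.1163.
Ines, Alex, Ewa and Cora are above the threshold, contributing 44 each; the remaining 7 contribute 0. Total contributed: 176.
Vera keeps 44 and receives 8.6 × 176 × 1/47 = 32.20 from the reservoir fund, for a payoff of 76.20.

76.20 thousand dollars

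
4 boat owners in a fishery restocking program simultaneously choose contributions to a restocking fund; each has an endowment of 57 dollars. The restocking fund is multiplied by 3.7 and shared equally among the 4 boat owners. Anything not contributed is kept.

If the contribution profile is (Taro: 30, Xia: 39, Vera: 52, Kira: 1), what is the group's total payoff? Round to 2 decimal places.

Total contributed: 30 + 39 + 52 + 1 = 122; total kept: 4 × 57 − 122 = 106.
The restocking fund pays out 3.7 × 122 = 451.40 in aggregate.
Group total = 106 + 451.40 = 557.40.

557.40 dollars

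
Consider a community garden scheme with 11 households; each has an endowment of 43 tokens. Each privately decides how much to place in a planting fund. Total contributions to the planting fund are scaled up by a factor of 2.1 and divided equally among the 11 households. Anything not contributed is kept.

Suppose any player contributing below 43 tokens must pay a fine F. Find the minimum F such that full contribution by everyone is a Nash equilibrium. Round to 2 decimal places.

34.79 tokens

Given the others contribute fully, the best deviation is to contribute 0 (any partial contribution still incurs the fine and gives up units whose private return 0.1909 is below 1).
Deviating from 43 to 0 saves 43 tokens but forfeits the deviator's share of the drop in the planting fund: 2.1/11 × 43 = 8.21.
So the deviation gain is 43 − 8.21 = 34.79, and the fine must be at least 34.79 tokens to wipe it out.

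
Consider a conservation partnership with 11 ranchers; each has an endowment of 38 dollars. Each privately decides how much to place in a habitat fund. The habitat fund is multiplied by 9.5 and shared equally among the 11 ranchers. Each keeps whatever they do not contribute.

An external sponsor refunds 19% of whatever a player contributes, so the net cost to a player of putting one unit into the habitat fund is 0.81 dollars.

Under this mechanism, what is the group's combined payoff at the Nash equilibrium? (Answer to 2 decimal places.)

4050.42 dollars

Under the mechanism each unit contributed yields (9.5/11) / 0.81 = 1.0662 back to its contributor per unit of net cost, which exceeds 1, making full contribution the dominant choice for everyone.
At the Nash equilibrium everyone contributes 38. Group total payoff = 11 × (38 × 0.19 + 9.5 × 38) = 4050.42.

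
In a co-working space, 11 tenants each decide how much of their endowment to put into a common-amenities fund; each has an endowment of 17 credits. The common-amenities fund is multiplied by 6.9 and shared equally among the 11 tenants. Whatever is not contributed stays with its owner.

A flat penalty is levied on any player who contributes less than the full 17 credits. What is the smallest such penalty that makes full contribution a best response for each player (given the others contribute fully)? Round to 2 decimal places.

Given the others contribute fully, the best deviation is to contribute 0 (any partial contribution still incurs the fine and gives up units whose private return 0.6273 is below 1).
Deviating from 17 to 0 saves 17 credits but forfeits the deviator's share of the drop in the common-amenities fund: 6.9/11 × 17 = 10.66.
So the deviation gain is 17 − 10.66 = 6.34, and the fine must be at least 6.34 credits to wipe it out.

6.34 credits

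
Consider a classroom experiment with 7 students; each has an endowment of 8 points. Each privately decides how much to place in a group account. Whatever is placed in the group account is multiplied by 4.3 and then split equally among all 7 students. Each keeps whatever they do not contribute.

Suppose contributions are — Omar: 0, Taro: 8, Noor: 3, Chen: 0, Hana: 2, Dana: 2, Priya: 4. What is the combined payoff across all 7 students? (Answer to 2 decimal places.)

118.70 points

Total contributed: 0 + 8 + 3 + 0 + 2 + 2 + 4 = 19; total kept: 7 × 8 − 19 = 37.
The group account pays out 4.3 × 19 = 81.70 in aggregate.
Group total = 37 + 81.70 = 118.70.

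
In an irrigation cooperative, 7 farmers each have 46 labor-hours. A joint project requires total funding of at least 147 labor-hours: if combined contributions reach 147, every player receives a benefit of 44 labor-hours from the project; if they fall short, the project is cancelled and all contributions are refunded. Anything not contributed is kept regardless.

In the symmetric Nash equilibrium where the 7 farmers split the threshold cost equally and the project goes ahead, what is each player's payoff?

69 labor-hours

Equal share of the threshold: 147/7 = 21.
At this profile no one gains by cutting their contribution: any cut drops the total below 147, the project is cancelled, contributions are refunded, and the deviator ends with 46, which is less than 46 − 21 + 44 = 69. Contributing more than 21 just wastes the excess. So contributing exactly 21 is a best response.
Each player's payoff: 46 − 21 + 44 = 69.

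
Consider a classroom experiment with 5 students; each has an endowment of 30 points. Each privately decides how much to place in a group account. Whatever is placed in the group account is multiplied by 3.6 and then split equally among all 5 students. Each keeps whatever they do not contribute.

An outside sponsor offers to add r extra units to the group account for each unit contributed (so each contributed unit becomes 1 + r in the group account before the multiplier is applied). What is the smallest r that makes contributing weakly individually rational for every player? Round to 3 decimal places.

0.389

With matching at rate r, one contributed unit becomes (1 + r) in the group account and returns 3.6 × (1 + r) / 5 to the contributor.
Setting this equal to 1: 1 + r = 5/3.6 = 1.3889.
So the minimum matching rate is r = 1.3889 − 1 = 0.389.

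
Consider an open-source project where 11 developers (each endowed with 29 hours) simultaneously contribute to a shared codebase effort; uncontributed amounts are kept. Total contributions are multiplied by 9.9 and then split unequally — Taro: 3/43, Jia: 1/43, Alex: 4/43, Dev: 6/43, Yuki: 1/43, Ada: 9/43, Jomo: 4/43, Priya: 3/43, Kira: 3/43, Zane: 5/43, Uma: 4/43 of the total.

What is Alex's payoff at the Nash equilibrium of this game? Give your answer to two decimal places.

109.12 hours

For player j, contributing a unit is worthwhile iff 9.9 × (j's share) ≥ 1, i.e. iff j's share is at least 0.1010.
Dev, Ada and Zane clear that bar, contributing 29 each; the remaining 8 contribute 0. Total contributed: 87.
Alex keeps 29 and receives 9.9 × 87 × 4/43 = 80.12 from the shared codebase effort, for a payoff of 109.12.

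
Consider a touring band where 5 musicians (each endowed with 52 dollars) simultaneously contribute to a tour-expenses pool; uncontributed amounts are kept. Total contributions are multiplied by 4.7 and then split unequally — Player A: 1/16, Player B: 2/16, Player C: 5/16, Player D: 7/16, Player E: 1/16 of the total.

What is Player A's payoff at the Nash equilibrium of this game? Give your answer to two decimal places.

For player j, contributing a unit is worthwhile iff 4.7 × (j's share) ≥ 1, i.e. iff j's share is at least 0.2128.
Player C and Player D clear that bar, contributing 52 each; the remaining 3 contribute 0. Total contributed: 104.
Player A keeps 52 and receives 4.7 × 104 × 1/16 = 30.55 from the tour-expenses pool, for a payoff of 82.55.

82.55 dollars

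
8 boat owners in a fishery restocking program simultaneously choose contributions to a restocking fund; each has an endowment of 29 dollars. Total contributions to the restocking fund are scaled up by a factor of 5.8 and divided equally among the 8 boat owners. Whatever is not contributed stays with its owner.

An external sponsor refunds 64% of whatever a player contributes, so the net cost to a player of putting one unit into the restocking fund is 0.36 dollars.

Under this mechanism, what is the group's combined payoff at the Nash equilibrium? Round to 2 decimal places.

1494.08 dollars

With the mechanism, a contributed unit returns (5.8/8) / 0.36 = 2.0139 per unit of net cost to the contributor — now above 1 — so contributing fully is weakly dominant for every player.
So the Nash equilibrium is full contribution by all 8; the group earns 8 × (29 × 0.64 + 5.8 × 29) = 1494.08.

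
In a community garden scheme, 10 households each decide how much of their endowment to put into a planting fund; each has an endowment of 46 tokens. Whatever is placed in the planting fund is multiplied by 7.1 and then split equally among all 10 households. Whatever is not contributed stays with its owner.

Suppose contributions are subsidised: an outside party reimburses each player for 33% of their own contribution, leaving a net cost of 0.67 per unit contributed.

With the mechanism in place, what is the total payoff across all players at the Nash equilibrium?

With the mechanism, a contributed unit returns (7.1/10) / 0.67 = 1.0597 per unit of net cost to the contributor — now above 1 — so contributing fully is weakly dominant for every player.
So the Nash equilibrium is full contribution by all 10; the group earns 10 × (46 × 0.33 + 7.1 × 46) = 3417.80.

3417.80 tokens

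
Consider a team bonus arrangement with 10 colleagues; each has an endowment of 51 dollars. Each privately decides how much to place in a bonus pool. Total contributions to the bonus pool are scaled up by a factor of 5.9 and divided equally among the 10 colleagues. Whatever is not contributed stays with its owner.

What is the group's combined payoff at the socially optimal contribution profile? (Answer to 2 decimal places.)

3009.00 dollars

Each contributed unit returns 5.900 to the group as a whole (0.5900 to each of 10 players), which exceeds 1, so the social optimum is full contribution: group total = 5.900 × 510 = 3009.00.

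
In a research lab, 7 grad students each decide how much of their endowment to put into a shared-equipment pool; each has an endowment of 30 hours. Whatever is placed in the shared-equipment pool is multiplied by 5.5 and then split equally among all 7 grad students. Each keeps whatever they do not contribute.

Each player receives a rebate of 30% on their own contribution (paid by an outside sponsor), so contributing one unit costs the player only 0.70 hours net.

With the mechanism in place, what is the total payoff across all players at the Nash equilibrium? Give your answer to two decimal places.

With the mechanism, a contributed unit returns (5.5/7) / 0.70 = 1.1224 per unit of net cost to the contributor — now above 1 — so contributing fully is weakly dominant for every player.
At the Nash equilibrium everyone contributes 30. Group total payoff = 7 × (30 × 0.30 + 5.5 × 30) = 1218.00.

1218.00 hours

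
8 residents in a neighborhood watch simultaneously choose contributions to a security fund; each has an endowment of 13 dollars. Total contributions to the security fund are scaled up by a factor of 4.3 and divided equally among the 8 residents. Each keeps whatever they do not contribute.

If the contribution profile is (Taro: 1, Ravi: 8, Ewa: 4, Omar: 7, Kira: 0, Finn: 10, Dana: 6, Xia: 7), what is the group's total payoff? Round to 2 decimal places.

Total contributed: 1 + 8 + 4 + 7 + 0 + 10 + 6 + 7 = 43; total kept: 8 × 13 − 43 = 61.
The security fund pays out 4.3 × 43 = 184.90 in aggregate.
Group total = 61 + 184.90 = 245.90.

245.90 dollars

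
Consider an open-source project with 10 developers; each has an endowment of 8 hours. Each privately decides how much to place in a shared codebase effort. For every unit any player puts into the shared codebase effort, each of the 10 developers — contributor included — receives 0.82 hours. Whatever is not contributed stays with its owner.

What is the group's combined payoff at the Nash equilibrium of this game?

80.00 hours

The private return per contributed unit is 0.82 < 1, so contributing 0 is dominant for every player. At the Nash equilibrium everyone keeps their 8, and the group total is 10 × 8 = 80.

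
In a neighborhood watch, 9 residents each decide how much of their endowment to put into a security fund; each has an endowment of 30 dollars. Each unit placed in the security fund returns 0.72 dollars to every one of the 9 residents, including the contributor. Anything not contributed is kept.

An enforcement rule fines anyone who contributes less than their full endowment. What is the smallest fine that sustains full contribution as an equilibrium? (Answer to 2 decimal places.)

8.40 dollars

Given the others contribute fully, the best deviation is to contribute 0 (any partial contribution still incurs the fine and gives up units whose private return 0.72 is below 1).
Deviating from 30 to 0 saves 30 dollars but forfeits the deviator's share of the drop in the security fund: 0.72 × 30 = 21.60.
So the deviation gain is 30 − 21.60 = 8.40, and the fine must be at least 8.40 dollars to wipe it out.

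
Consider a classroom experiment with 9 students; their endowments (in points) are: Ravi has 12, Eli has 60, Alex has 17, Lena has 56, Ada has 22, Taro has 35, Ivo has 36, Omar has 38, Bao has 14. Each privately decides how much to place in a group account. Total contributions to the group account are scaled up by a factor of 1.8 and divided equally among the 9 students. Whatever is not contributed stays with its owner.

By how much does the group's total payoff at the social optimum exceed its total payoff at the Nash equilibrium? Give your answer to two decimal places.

The private return per contributed unit is 1.8/9 = 0.2000 < 1 for every player regardless of endowment, so the Nash equilibrium is zero contribution and the group total is Σ E_j = 12 + 60 + 17 + 56 + 22 + 35 + 36 + 38 + 14 = 290.
Each contributed unit returns 1.800 to the group, so the social optimum is full contribution by everyone: group total = 1.800 × 290 = 522.00.
Efficiency loss = (1.800 − 1) × 290 = 232.00.

232.00 points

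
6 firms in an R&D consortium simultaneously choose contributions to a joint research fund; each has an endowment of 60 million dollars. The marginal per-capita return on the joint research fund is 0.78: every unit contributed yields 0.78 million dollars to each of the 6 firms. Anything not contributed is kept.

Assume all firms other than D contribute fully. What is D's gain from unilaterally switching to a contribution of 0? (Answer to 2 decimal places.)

Switching from a contribution of 60 to 0 lets D keep an extra 60 million dollars, but lowers the joint research fund by 60, which costs D their own share of that drop: 0.78 × 60 = 46.80.
Net gain = 60 − 46.80 = 13.20. The private return per contributed unit (0.78) is below 1, so free-riding is indeed the best response regardless of what the others do.

13.20 million dollars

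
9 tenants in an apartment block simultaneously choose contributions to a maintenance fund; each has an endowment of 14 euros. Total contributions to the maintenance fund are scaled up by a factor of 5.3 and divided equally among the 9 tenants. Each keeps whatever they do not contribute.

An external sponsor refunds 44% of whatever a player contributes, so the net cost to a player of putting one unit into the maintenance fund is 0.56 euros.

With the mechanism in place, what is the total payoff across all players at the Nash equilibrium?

723.24 euros

The effective private return per unit is now (5.3/9) / 0.56 = 1.0516 > 1, so every player's dominant strategy flips to full contribution.
So the Nash equilibrium is full contribution by all 9; the group earns 9 × (14 × 0.44 + 5.3 × 14) = 723.24.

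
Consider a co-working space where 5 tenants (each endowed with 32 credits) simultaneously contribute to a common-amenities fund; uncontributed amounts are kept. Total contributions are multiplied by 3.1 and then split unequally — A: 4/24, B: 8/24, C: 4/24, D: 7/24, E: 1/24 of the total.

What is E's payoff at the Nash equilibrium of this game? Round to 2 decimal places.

Each unit j contributes comes back to j as 3.1 × (j's share), so j prefers to contribute only if that share exceeds 1/3.1 = 0.3226; otherwise keeping the unit dominates.
The only share above 0.3226 is B's 8/24, contributing 32; the remaining 4 contribute 0. Total contributed: 32.
E keeps 32 and receives 3.1 × 32 × 1/24 = 4.13 from the common-amenities fund, for a payoff of 36.13.

36.13 credits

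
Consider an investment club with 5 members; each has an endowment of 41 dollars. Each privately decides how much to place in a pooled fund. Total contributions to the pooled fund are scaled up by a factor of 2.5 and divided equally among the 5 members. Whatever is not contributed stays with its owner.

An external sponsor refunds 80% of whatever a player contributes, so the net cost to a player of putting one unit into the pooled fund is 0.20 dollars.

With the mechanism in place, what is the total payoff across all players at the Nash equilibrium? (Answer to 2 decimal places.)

The effective private return per unit is now (2.5/5) / 0.20 = 2.5000 > 1, so every player's dominant strategy flips to full contribution.
At the Nash equilibrium everyone contributes 41. Group total payoff = 5 × (41 × 0.80 + 2.5 × 41) = 676.50.

676.50 dollars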